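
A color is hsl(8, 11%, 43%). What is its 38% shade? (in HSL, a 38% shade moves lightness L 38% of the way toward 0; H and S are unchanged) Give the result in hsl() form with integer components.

hsl(8, 11%, 27%)

L moves 38% from 43 toward 0: 43 − 16.34 = 26.66 → 27.
H and S are unchanged.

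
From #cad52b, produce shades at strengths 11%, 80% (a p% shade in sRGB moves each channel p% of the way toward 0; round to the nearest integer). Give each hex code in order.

#b4be26, #282b09

#cad52b is rgb(202, 213, 43).
11%: (202 − 22.22 = 179.78→180, 213 − 23.43 = 189.57→190, 43 − 4.73 = 38.27→38) → #b4be26
80%: (202 − 161.6 = 40.4→40, 213 − 170.4 = 42.6→43, 43 − 34.4 = 8.6→9) → #282b09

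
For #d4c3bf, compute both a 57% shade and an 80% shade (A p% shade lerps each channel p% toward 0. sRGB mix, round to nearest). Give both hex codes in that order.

#5b5452, #2a2726

#d4c3bf is rgb(212, 195, 191).
57% shade:
  R: 212 − 120.84 = 91.16 → 91
  G: 195 + 0.57×(0−195) = 195 − 111.15 = 83.85 → 84
  B: 191 + 0.57×(0−191) = 191 − 108.87 = 82.13 → 82
  → #5b5452
80% shade:
  R: 212 + 0.8×(0−212) = 212 − 169.6 = 42.4 → 42
  G: 195 − 156 = 39 → 39
  B: 191 + 0.8×(0−191) = 191 − 152.8 = 38.2 → 38
  → #2a2726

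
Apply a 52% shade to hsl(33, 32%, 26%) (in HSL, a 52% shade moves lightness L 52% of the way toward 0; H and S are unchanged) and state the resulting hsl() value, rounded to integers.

hsl(33, 32%, 12%)

L moves 52% from 26 toward 0: 26 − 13.52 = 12.48 → 12.
H and S are unchanged.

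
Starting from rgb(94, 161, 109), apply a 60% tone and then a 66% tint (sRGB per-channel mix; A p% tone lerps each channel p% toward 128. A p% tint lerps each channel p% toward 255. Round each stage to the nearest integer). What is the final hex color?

Lerp each channel 60% toward 128:
  R: 94 + 20.4 = 114.4 → 114
  G: 161 − 19.8 = 141.2 → 141
  B: 109 + 0.6×(128−109) = 109 + 11.4 = 120.4 → 120
After the tone: rgb(114, 141, 120) = #728D78.
Per channel, c → c + 0.66(255 − c):
  R: 114 + 0.66×(255−114) = 114 + 93.06 = 207.06 → 207
  G: 141 + 75.24 = 216.24 → 216
  B: 120 + 0.66×(255−120) = 120 + 89.1 = 209.1 → 209
rgb(207, 216, 209) = #CFD8D1.

#CFD8D1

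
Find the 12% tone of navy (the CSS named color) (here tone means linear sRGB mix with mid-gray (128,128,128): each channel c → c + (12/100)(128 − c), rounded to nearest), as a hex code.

CSS navy is rgb(0, 0, 128).
Per channel, c → c + 0.12(128 − c):
  R: 0 + 15.36 = 15.36 → 15
  G: 0 + 0.12×(128−0) = 0 + 15.36 = 15.36 → 15
  B: 128 + 0.12×(128−128) = 128 + 0 = 128 → 128
rgb(15, 15, 128) = #0f0f80.

#0f0f80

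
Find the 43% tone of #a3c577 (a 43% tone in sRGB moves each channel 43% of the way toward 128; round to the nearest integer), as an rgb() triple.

#a3c577 is rgb(163, 197, 119).
A 43% tone moves each channel 43% toward 128:
  R: 163 + 0.43×(128−163) = 163 − 15.05 = 147.95 → 148
  G: 197 + 0.43×(128−197) = 197 − 29.67 = 167.33 → 167
  B: 119 + 3.87 = 122.87 → 123

rgb(148, 167, 123)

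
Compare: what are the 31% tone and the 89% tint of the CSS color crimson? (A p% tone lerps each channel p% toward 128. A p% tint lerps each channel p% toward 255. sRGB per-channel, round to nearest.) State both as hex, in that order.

CSS crimson is rgb(220, 20, 60).
31% tone:
  R: 220 + 0.31×(128−220) = 220 − 28.52 = 191.48 → 191
  G: 20 + 33.48 = 53.48 → 53
  B: 60 + 0.31×(128−60) = 60 + 21.08 = 81.08 → 81
  → #bf3551
89% tint:
  R: 220 + 31.15 = 251.15 → 251
  G: 20 + 0.89×(255−20) = 20 + 209.15 = 229.15 → 229
  B: 60 + 173.55 = 233.55 → 234
  → #fbe5ea

#bf3551, #fbe5ea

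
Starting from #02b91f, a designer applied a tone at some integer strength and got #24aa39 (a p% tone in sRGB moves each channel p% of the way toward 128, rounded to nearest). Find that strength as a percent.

#02b91f is rgb(2, 185, 31); #24aa39 is rgb(36, 170, 57).
On the R channel (widest range): 36 ≈ 2 + (p/100)(128 − 2), so p ≈ 100×(36 − 2)/(128 − 2) = 3400/126 = 26.98.
p = 27 reproduces all three channels after rounding.

27%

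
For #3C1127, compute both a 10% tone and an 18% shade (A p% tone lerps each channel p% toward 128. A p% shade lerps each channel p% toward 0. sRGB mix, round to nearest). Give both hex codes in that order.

#431C30, #310E20

#3C1127 is rgb(60, 17, 39).
10% tone:
  R: 60 + 6.8 = 66.8 → 67
  G: 17 + 0.1×(128−17) = 17 + 11.1 = 28.1 → 28
  B: 39 + 0.1×(128−39) = 39 + 8.9 = 47.9 → 48
  → #431C30
18% shade:
  R: 60 − 10.8 = 49.2 → 49
  G: 17 + 0.18×(0−17) = 17 − 3.06 = 13.94 → 14
  B: 39 + 0.18×(0−39) = 39 − 7.02 = 31.98 → 32
  → #310E20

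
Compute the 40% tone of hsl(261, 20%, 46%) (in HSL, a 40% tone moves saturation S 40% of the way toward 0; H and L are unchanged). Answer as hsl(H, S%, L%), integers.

hsl(261, 12%, 46%)

S moves 40% from 20 toward 0: 20 − 8 = 12 → 12.
H and L are unchanged.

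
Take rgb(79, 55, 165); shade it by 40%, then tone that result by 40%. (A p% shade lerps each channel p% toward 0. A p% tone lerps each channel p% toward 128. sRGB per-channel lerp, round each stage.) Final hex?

Per channel, c → c + 0.4(0 − c):
  R: 79 + 0.4×(0−79) = 79 − 31.6 = 47.4 → 47
  G: 55 + 0.4×(0−55) = 55 − 22 = 33 → 33
  B: 165 + 0.4×(0−165) = 165 − 66 = 99 → 99
After the shade: rgb(47, 33, 99) = #2f2163.
A 40% tone moves each channel 40% toward 128:
  R: 47 + 32.4 = 79.4 → 79
  G: 33 + 0.4×(128−33) = 33 + 38 = 71 → 71
  B: 99 + 11.6 = 110.6 → 111
rgb(79, 71, 111) = #4f476f.

#4f476f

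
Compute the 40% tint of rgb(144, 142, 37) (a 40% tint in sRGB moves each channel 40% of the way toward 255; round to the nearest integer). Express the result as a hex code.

Per channel, c → c + 0.4(255 − c):
  R: 144 + 0.4×(255−144) = 144 + 44.4 = 188.4 → 188
  G: 142 + 45.2 = 187.2 → 187
  B: 37 + 0.4×(255−37) = 37 + 87.2 = 124.2 → 124
rgb(188, 187, 124) = #BCBB7C.

#BCBB7C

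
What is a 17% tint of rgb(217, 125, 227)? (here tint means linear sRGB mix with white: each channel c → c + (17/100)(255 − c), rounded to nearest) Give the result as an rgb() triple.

rgb(223, 147, 232)

Lerp each channel 17% toward 255:
  R: 217 + 6.46 = 223.46 → 223
  G: 125 + 22.1 = 147.1 → 147
  B: 227 + 4.76 = 231.76 → 232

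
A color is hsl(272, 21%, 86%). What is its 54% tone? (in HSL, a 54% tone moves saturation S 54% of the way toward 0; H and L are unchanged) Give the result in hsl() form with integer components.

hsl(272, 10%, 86%)

S moves 54% from 21 toward 0: 21 − 11.34 = 9.66 → 10.
H and L are unchanged.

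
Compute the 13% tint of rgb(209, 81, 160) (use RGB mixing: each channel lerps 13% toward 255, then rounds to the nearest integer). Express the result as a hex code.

A 13% tint moves each channel 13% toward 255:
  R: 209 + 0.13×(255−209) = 209 + 5.98 = 214.98 → 215
  G: 81 + 0.13×(255−81) = 81 + 22.62 = 103.62 → 104
  B: 160 + 12.35 = 172.35 → 172
rgb(215, 104, 172) = #D768AC.

#D768AC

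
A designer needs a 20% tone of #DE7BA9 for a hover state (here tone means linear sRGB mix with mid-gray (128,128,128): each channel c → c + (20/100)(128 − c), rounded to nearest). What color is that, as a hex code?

#CB7CA1

#DE7BA9 is rgb(222, 123, 169).
A 20% tone moves each channel 20% toward 128:
  R: 222 − 18.8 = 203.2 → 203
  G: 123 + 0.2×(128−123) = 123 + 1 = 124 → 124
  B: 169 − 8.2 = 160.8 → 161
rgb(203, 124, 161) = #CB7CA1.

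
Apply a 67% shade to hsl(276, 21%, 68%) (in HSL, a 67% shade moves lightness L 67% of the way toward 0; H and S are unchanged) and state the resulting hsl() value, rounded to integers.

hsl(276, 21%, 22%)

L moves 67% from 68 toward 0: 68 − 45.56 = 22.44 → 22.
H and S are unchanged.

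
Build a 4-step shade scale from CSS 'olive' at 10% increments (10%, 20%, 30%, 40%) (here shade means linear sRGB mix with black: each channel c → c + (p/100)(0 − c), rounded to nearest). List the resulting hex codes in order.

CSS olive is rgb(128, 128, 0).
10%: (128 − 12.8 = 115.2→115, 128 − 12.8 = 115.2→115, 0→0) → #737300
20%: (128 − 25.6 = 102.4→102, 128 − 25.6 = 102.4→102, 0→0) → #666600
30%: (128 − 38.4 = 89.6→90, 128 − 38.4 = 89.6→90, 0→0) → #5A5A00
40%: (128 − 51.2 = 76.8→77, 128 − 51.2 = 76.8→77, 0→0) → #4D4D00

#737300, #666600, #5A5A00, #4D4D00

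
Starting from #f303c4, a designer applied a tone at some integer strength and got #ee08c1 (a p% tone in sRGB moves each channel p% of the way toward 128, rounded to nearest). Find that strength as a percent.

4%

#f303c4 is rgb(243, 3, 196); #ee08c1 is rgb(238, 8, 193).
On the G channel (widest range): 8 ≈ 3 + (p/100)(128 − 3), so p ≈ 100×(8 − 3)/(128 − 3) = 500/125 = 4.00.
p = 4 reproduces all three channels after rounding.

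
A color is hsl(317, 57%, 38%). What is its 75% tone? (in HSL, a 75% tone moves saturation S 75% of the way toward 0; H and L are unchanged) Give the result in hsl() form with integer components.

S moves 75% from 57 toward 0: 57 − 42.75 = 14.25 → 14.
H and L are unchanged.

hsl(317, 14%, 38%)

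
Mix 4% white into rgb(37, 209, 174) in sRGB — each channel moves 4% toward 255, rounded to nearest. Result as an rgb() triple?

rgb(46, 211, 177)

Per channel, c → c + 0.04(255 − c):
  R: 37 + 8.72 = 45.72 → 46
  G: 209 + 0.04×(255−209) = 209 + 1.84 = 210.84 → 211
  B: 174 + 0.04×(255−174) = 174 + 3.24 = 177.24 → 177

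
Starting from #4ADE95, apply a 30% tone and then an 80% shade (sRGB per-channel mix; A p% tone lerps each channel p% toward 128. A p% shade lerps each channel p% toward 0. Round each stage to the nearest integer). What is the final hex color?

#4ADE95 is rgb(74, 222, 149).
Lerp each channel 30% toward 128:
  R: 74 + 16.2 = 90.2 → 90
  G: 222 + 0.3×(128−222) = 222 − 28.2 = 193.8 → 194
  B: 149 + 0.3×(128−149) = 149 − 6.3 = 142.7 → 143
After the tone: rgb(90, 194, 143) = #5AC28F.
Lerp each channel 80% toward 0:
  R: 90 − 72 = 18 → 18
  G: 194 + 0.8×(0−194) = 194 − 155.2 = 38.8 → 39
  B: 143 + 0.8×(0−143) = 143 − 114.4 = 28.6 → 29
rgb(18, 39, 29) = #12271D.

#12271D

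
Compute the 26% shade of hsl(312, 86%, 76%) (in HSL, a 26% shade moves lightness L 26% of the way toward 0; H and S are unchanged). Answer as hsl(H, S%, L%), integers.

hsl(312, 86%, 56%)

L moves 26% from 76 toward 0: 76 − 19.76 = 56.24 → 56.
H and S are unchanged.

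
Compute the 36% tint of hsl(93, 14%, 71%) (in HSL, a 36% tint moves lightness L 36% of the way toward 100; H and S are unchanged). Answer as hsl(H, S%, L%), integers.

L moves 36% from 71 toward 100: 71 + 10.44 = 81.44 → 81.
H and S are unchanged.

hsl(93, 14%, 81%)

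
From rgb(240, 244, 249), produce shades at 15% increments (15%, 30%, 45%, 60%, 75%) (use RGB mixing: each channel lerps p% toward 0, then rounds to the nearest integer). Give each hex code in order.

#CCCFD4, #A8ABAE, #848689, #606264, #3C3D3E

15%: (240 − 36 = 204→204, 244 − 36.6 = 207.4→207, 249 − 37.35 = 211.65→212) → #CCCFD4
30%: (240 − 72 = 168→168, 244 − 73.2 = 170.8→171, 249 − 74.7 = 174.3→174) → #A8ABAE
45%: (240 − 108 = 132→132, 244 − 109.8 = 134.2→134, 249 − 112.05 = 136.95→137) → #848689
60%: (240 − 144 = 96→96, 244 − 146.4 = 97.6→98, 249 − 149.4 = 99.6→100) → #606264
75%: (240 − 180 = 60→60, 244 − 183 = 61→61, 249 − 186.75 = 62.25→62) → #3C3D3E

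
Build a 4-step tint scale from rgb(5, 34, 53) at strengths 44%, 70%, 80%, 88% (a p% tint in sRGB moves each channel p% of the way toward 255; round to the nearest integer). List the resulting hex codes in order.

#73838E, #B4BDC2, #CDD3D7, #E1E4E7

44%: (5 + 110 = 115→115, 34 + 97.24 = 131.24→131, 53 + 88.88 = 141.88→142) → #73838E
70%: (5 + 175 = 180→180, 34 + 154.7 = 188.7→189, 53 + 141.4 = 194.4→194) → #B4BDC2
80%: (5 + 200 = 205→205, 34 + 176.8 = 210.8→211, 53 + 161.6 = 214.6→215) → #CDD3D7
88%: (5 + 220 = 225→225, 34 + 194.48 = 228.48→228, 53 + 177.76 = 230.76→231) → #E1E4E7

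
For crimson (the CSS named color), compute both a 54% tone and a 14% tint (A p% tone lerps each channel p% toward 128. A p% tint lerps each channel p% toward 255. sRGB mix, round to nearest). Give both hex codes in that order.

#AA4E61, #E13557

CSS crimson is rgb(220, 20, 60).
54% tone:
  R: 220 + 0.54×(128−220) = 220 − 49.68 = 170.32 → 170
  G: 20 + 58.32 = 78.32 → 78
  B: 60 + 0.54×(128−60) = 60 + 36.72 = 96.72 → 97
  → #AA4E61
14% tint:
  R: 220 + 0.14×(255−220) = 220 + 4.9 = 224.9 → 225
  G: 20 + 0.14×(255−20) = 20 + 32.9 = 52.9 → 53
  B: 60 + 0.14×(255−60) = 60 + 27.3 = 87.3 → 87
  → #E13557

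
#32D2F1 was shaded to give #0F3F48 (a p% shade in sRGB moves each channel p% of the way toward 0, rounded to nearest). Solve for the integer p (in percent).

#32D2F1 is rgb(50, 210, 241); #0F3F48 is rgb(15, 63, 72).
On the B channel (widest range): 72 ≈ 241 + (p/100)(0 − 241), so p ≈ 100×(72 − 241)/(0 − 241) = -16900/-241 = 70.12.
p = 70 reproduces all three channels after rounding.

70%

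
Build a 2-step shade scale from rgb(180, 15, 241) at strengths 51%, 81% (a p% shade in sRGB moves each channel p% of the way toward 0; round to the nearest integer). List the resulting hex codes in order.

51%: (180 − 91.8 = 88.2→88, 15 − 7.65 = 7.35→7, 241 − 122.91 = 118.09→118) → #580776
81%: (180 − 145.8 = 34.2→34, 15 − 12.15 = 2.85→3, 241 − 195.21 = 45.79→46) → #22032E

#580776, #22032E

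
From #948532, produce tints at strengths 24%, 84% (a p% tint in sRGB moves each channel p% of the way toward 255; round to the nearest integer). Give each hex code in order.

#AEA263, #EEEBDE

#948532 is rgb(148, 133, 50).
24%: (148 + 25.68 = 173.68→174, 133 + 29.28 = 162.28→162, 50 + 49.2 = 99.2→99) → #AEA263
84%: (148 + 89.88 = 237.88→238, 133 + 102.48 = 235.48→235, 50 + 172.2 = 222.2→222) → #EEEBDE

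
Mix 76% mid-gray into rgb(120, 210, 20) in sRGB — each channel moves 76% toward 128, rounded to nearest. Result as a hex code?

Per channel, c → c + 0.76(128 − c):
  R: 120 + 6.08 = 126.08 → 126
  G: 210 − 62.32 = 147.68 → 148
  B: 20 + 0.76×(128−20) = 20 + 82.08 = 102.08 → 102
rgb(126, 148, 102) = #7E9466.

#7E9466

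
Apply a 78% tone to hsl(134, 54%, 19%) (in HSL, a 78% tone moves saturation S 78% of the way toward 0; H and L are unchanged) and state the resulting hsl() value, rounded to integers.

S moves 78% from 54 toward 0: 54 − 42.12 = 11.88 → 12.
H and L are unchanged.

hsl(134, 12%, 19%)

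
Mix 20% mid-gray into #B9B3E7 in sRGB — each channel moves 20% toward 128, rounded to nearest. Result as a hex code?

#B9B3E7 is rgb(185, 179, 231).
A 20% tone moves each channel 20% toward 128:
  R: 185 − 11.4 = 173.6 → 174
  G: 179 + 0.2×(128−179) = 179 − 10.2 = 168.8 → 169
  B: 231 + 0.2×(128−231) = 231 − 20.6 = 210.4 → 210
rgb(174, 169, 210) = #AEA9D2.

#AEA9D2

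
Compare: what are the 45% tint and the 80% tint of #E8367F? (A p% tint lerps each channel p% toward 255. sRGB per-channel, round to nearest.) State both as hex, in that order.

#F290B9, #FAD7E5

#E8367F is rgb(232, 54, 127).
45% tint:
  R: 232 + 0.45×(255−232) = 232 + 10.35 = 242.35 → 242
  G: 54 + 90.45 = 144.45 → 144
  B: 127 + 0.45×(255−127) = 127 + 57.6 = 184.6 → 185
  → #F290B9
80% tint:
  R: 232 + 0.8×(255−232) = 232 + 18.4 = 250.4 → 250
  G: 54 + 160.8 = 214.8 → 215
  B: 127 + 0.8×(255−127) = 127 + 102.4 = 229.4 → 229
  → #FAD7E5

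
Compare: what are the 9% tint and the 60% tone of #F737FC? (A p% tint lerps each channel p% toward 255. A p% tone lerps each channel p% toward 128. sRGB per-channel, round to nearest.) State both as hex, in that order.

#F737FC is rgb(247, 55, 252).
9% tint:
  R: 247 + 0.09×(255−247) = 247 + 0.72 = 247.72 → 248
  G: 55 + 0.09×(255−55) = 55 + 18 = 73 → 73
  B: 252 + 0.27 = 252.27 → 252
  → #F849FC
60% tone:
  R: 247 − 71.4 = 175.6 → 176
  G: 55 + 43.8 = 98.8 → 99
  B: 252 + 0.6×(128−252) = 252 − 74.4 = 177.6 → 178
  → #B063B2

#F849FC, #B063B2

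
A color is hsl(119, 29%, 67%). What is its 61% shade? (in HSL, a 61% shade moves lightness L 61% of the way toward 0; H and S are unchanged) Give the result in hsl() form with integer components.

L moves 61% from 67 toward 0: 67 − 40.87 = 26.13 → 26.
H and S are unchanged.

hsl(119, 29%, 26%)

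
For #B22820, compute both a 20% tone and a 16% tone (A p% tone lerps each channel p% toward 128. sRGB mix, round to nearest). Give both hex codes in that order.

#A83A33, #AA362F

#B22820 is rgb(178, 40, 32).
20% tone:
  R: 178 + 0.2×(128−178) = 178 − 10 = 168 → 168
  G: 40 + 0.2×(128−40) = 40 + 17.6 = 57.6 → 58
  B: 32 + 0.2×(128−32) = 32 + 19.2 = 51.2 → 51
  → #A83A33
16% tone:
  R: 178 − 8 = 170 → 170
  G: 40 + 0.16×(128−40) = 40 + 14.08 = 54.08 → 54
  B: 32 + 0.16×(128−32) = 32 + 15.36 = 47.36 → 47
  → #AA362F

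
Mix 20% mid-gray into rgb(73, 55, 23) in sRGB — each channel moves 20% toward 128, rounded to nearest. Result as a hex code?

#54462c

Per channel, c → c + 0.2(128 − c):
  R: 73 + 11 = 84 → 84
  G: 55 + 0.2×(128−55) = 55 + 14.6 = 69.6 → 70
  B: 23 + 0.2×(128−23) = 23 + 21 = 44 → 44
rgb(84, 70, 44) = #54462c.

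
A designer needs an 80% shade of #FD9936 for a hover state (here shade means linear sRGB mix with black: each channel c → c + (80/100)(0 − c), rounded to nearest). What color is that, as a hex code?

#FD9936 is rgb(253, 153, 54).
Lerp each channel 80% toward 0:
  R: 253 + 0.8×(0−253) = 253 − 202.4 = 50.6 → 51
  G: 153 − 122.4 = 30.6 → 31
  B: 54 + 0.8×(0−54) = 54 − 43.2 = 10.8 → 11
rgb(51, 31, 11) = #331F0B.

#331F0B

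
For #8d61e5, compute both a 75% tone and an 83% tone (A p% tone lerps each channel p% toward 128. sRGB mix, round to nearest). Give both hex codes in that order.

#837899, #827b91

#8d61e5 is rgb(141, 97, 229).
75% tone:
  R: 141 + 0.75×(128−141) = 141 − 9.75 = 131.25 → 131
  G: 97 + 0.75×(128−97) = 97 + 23.25 = 120.25 → 120
  B: 229 − 75.75 = 153.25 → 153
  → #837899
83% tone:
  R: 141 − 10.79 = 130.21 → 130
  G: 97 + 0.83×(128−97) = 97 + 25.73 = 122.73 → 123
  B: 229 − 83.83 = 145.17 → 145
  → #827b91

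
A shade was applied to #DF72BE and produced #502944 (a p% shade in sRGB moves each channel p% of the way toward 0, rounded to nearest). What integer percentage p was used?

64%

#DF72BE is rgb(223, 114, 190); #502944 is rgb(80, 41, 68).
On the R channel (widest range): 80 ≈ 223 + (p/100)(0 − 223), so p ≈ 100×(80 − 223)/(0 − 223) = -14300/-223 = 64.13.
p = 64 reproduces all three channels after rounding.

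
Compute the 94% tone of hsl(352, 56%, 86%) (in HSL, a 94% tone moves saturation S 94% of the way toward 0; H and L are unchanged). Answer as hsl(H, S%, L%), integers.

hsl(352, 3%, 86%)

S moves 94% from 56 toward 0: 56 − 52.64 = 3.36 → 3.
H and L are unchanged.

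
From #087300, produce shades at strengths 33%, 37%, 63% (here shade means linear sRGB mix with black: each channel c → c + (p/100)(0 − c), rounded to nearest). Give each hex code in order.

#054d00, #054800, #032b00

#087300 is rgb(8, 115, 0).
33%: (8 − 2.64 = 5.36→5, 115 − 37.95 = 77.05→77, 0→0) → #054d00
37%: (8 − 2.96 = 5.04→5, 115 − 42.55 = 72.45→72, 0→0) → #054800
63%: (8 − 5.04 = 2.96→3, 115 − 72.45 = 42.55→43, 0→0) → #032b00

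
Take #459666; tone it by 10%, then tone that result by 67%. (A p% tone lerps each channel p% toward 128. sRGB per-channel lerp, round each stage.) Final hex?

#459666 is rgb(69, 150, 102).
Lerp each channel 10% toward 128:
  R: 69 + 5.9 = 74.9 → 75
  G: 150 − 2.2 = 147.8 → 148
  B: 102 + 0.1×(128−102) = 102 + 2.6 = 104.6 → 105
After the tone: rgb(75, 148, 105) = #4b9469.
Lerp each channel 67% toward 128:
  R: 75 + 35.51 = 110.51 → 111
  G: 148 − 13.4 = 134.6 → 135
  B: 105 + 15.41 = 120.41 → 120
rgb(111, 135, 120) = #6f8778.

#6f8778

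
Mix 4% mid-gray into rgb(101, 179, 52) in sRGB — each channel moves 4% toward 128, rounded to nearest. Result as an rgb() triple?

rgb(102, 177, 55)

Per channel, c → c + 0.04(128 − c):
  R: 101 + 0.04×(128−101) = 101 + 1.08 = 102.08 → 102
  G: 179 + 0.04×(128−179) = 179 − 2.04 = 176.96 → 177
  B: 52 + 0.04×(128−52) = 52 + 3.04 = 55.04 → 55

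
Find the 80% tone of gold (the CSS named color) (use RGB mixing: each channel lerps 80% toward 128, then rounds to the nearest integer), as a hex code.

CSS gold is rgb(255, 215, 0).
Lerp each channel 80% toward 128:
  R: 255 − 101.6 = 153.4 → 153
  G: 215 + 0.8×(128−215) = 215 − 69.6 = 145.4 → 145
  B: 0 + 102.4 = 102.4 → 102
rgb(153, 145, 102) = #999166.

#999166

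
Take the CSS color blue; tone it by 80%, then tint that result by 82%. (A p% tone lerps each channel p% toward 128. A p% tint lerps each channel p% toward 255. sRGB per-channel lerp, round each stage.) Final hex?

#E3E3ED

CSS blue is rgb(0, 0, 255).
Lerp each channel 80% toward 128:
  R: 0 + 102.4 = 102.4 → 102
  G: 0 + 102.4 = 102.4 → 102
  B: 255 − 101.6 = 153.4 → 153
After the tone: rgb(102, 102, 153) = #666699.
Per channel, c → c + 0.82(255 − c):
  R: 102 + 125.46 = 227.46 → 227
  G: 102 + 0.82×(255−102) = 102 + 125.46 = 227.46 → 227
  B: 153 + 83.64 = 236.64 → 237
rgb(227, 227, 237) = #E3E3ED.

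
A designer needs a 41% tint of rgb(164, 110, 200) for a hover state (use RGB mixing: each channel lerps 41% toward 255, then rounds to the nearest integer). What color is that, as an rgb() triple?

A 41% tint moves each channel 41% toward 255:
  R: 164 + 0.41×(255−164) = 164 + 37.31 = 201.31 → 201
  G: 110 + 0.41×(255−110) = 110 + 59.45 = 169.45 → 169
  B: 200 + 22.55 = 222.55 → 223

rgb(201, 169, 223)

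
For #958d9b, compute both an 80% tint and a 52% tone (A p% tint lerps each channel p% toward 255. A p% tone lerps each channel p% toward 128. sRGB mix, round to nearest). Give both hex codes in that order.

#eae8eb, #8a868d

#958d9b is rgb(149, 141, 155).
80% tint:
  R: 149 + 0.8×(255−149) = 149 + 84.8 = 233.8 → 234
  G: 141 + 91.2 = 232.2 → 232
  B: 155 + 0.8×(255−155) = 155 + 80 = 235 → 235
  → #eae8eb
52% tone:
  R: 149 + 0.52×(128−149) = 149 − 10.92 = 138.08 → 138
  G: 141 − 6.76 = 134.24 → 134
  B: 155 + 0.52×(128−155) = 155 − 14.04 = 140.96 → 141
  → #8a868d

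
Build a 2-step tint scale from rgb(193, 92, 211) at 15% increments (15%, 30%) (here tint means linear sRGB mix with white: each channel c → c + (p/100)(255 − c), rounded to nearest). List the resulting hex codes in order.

#CA74DA, #D48DE0

15%: (193 + 9.3 = 202.3→202, 92 + 24.45 = 116.45→116, 211 + 6.6 = 217.6→218) → #CA74DA
30%: (193 + 18.6 = 211.6→212, 92 + 48.9 = 140.9→141, 211 + 13.2 = 224.2→224) → #D48DE0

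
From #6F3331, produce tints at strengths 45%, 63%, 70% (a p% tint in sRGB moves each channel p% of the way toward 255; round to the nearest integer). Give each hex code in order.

#B08F8E, #CAB4B3, #D4C2C1

#6F3331 is rgb(111, 51, 49).
45%: (111 + 64.8 = 175.8→176, 51 + 91.8 = 142.8→143, 49 + 92.7 = 141.7→142) → #B08F8E
63%: (111 + 90.72 = 201.72→202, 51 + 128.52 = 179.52→180, 49 + 129.78 = 178.78→179) → #CAB4B3
70%: (111 + 100.8 = 211.8→212, 51 + 142.8 = 193.8→194, 49 + 144.2 = 193.2→193) → #D4C2C1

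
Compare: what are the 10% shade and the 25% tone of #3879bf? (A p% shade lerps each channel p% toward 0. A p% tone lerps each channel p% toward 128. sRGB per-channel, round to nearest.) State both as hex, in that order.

#326dac, #4a7baf

#3879bf is rgb(56, 121, 191).
10% shade:
  R: 56 + 0.1×(0−56) = 56 − 5.6 = 50.4 → 50
  G: 121 − 12.1 = 108.9 → 109
  B: 191 − 19.1 = 171.9 → 172
  → #326dac
25% tone:
  R: 56 + 0.25×(128−56) = 56 + 18 = 74 → 74
  G: 121 + 0.25×(128−121) = 121 + 1.75 = 122.75 → 123
  B: 191 + 0.25×(128−191) = 191 − 15.75 = 175.25 → 175
  → #4a7baf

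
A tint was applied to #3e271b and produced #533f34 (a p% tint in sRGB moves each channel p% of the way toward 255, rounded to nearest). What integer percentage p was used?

#3e271b is rgb(62, 39, 27); #533f34 is rgb(83, 63, 52).
On the B channel (widest range): 52 ≈ 27 + (p/100)(255 − 27), so p ≈ 100×(52 − 27)/(255 − 27) = 2500/228 = 10.96.
p = 11 reproduces all three channels after rounding.

11%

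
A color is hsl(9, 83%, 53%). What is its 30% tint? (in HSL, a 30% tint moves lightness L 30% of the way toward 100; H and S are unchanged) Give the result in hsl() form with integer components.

hsl(9, 83%, 67%)

L moves 30% from 53 toward 100: 53 + 14.1 = 67.1 → 67.
H and S are unchanged.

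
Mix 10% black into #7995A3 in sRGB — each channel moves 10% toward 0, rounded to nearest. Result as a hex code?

#7995A3 is rgb(121, 149, 163).
Per channel, c → c + 0.1(0 − c):
  R: 121 − 12.1 = 108.9 → 109
  G: 149 − 14.9 = 134.1 → 134
  B: 163 + 0.1×(0−163) = 163 − 16.3 = 146.7 → 147
rgb(109, 134, 147) = #6D8693.

#6D8693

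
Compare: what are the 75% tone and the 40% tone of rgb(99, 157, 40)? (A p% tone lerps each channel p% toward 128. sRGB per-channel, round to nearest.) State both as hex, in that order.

#79876a, #6f914b

75% tone:
  R: 99 + 21.75 = 120.75 → 121
  G: 157 + 0.75×(128−157) = 157 − 21.75 = 135.25 → 135
  B: 40 + 0.75×(128−40) = 40 + 66 = 106 → 106
  → #79876a
40% tone:
  R: 99 + 11.6 = 110.6 → 111
  G: 157 − 11.6 = 145.4 → 145
  B: 40 + 35.2 = 75.2 → 75
  → #6f914b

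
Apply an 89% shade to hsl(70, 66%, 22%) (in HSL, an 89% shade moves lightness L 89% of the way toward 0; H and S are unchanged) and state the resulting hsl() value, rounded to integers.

hsl(70, 66%, 2%)

L moves 89% from 22 toward 0: 22 − 19.58 = 2.42 → 2.
H and S are unchanged.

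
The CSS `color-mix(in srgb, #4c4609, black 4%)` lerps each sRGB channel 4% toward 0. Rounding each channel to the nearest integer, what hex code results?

#4c4609 is rgb(76, 70, 9).
Lerp each channel 4% toward 0:
  R: 76 + 0.04×(0−76) = 76 − 3.04 = 72.96 → 73
  G: 70 − 2.8 = 67.2 → 67
  B: 9 + 0.04×(0−9) = 9 − 0.36 = 8.64 → 9
rgb(73, 67, 9) = #494309.

#494309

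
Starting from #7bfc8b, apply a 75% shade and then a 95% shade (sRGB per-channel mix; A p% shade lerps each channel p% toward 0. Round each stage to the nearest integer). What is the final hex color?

#020302

#7bfc8b is rgb(123, 252, 139).
Per channel, c → c + 0.75(0 − c):
  R: 123 − 92.25 = 30.75 → 31
  G: 252 − 189 = 63 → 63
  B: 139 − 104.25 = 34.75 → 35
After the shade: rgb(31, 63, 35) = #1f3f23.
A 95% shade moves each channel 95% toward 0:
  R: 31 + 0.95×(0−31) = 31 − 29.45 = 1.55 → 2
  G: 63 − 59.85 = 3.15 → 3
  B: 35 − 33.25 = 1.75 → 2
rgb(2, 3, 2) = #020302.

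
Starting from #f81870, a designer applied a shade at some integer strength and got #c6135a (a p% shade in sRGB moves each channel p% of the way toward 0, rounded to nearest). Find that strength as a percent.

#f81870 is rgb(248, 24, 112); #c6135a is rgb(198, 19, 90).
On the R channel (widest range): 198 ≈ 248 + (p/100)(0 − 248), so p ≈ 100×(198 − 248)/(0 − 248) = -5000/-248 = 20.16.
p = 20 reproduces all three channels after rounding.

20%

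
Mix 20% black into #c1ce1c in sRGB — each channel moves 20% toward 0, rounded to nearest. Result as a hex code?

#9aa516

#c1ce1c is rgb(193, 206, 28).
Lerp each channel 20% toward 0:
  R: 193 − 38.6 = 154.4 → 154
  G: 206 + 0.2×(0−206) = 206 − 41.2 = 164.8 → 165
  B: 28 − 5.6 = 22.4 → 22
rgb(154, 165, 22) = #9aa516.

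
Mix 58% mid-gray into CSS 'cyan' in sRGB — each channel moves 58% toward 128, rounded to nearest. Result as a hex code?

#4AB5B5

CSS cyan is rgb(0, 255, 255).
Per channel, c → c + 0.58(128 − c):
  R: 0 + 0.58×(128−0) = 0 + 74.24 = 74.24 → 74
  G: 255 + 0.58×(128−255) = 255 − 73.66 = 181.34 → 181
  B: 255 − 73.66 = 181.34 → 181
rgb(74, 181, 181) = #4AB5B5.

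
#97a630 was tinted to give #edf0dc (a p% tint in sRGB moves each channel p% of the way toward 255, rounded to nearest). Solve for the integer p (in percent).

83%

#97a630 is rgb(151, 166, 48); #edf0dc is rgb(237, 240, 220).
On the B channel (widest range): 220 ≈ 48 + (p/100)(255 − 48), so p ≈ 100×(220 − 48)/(255 − 48) = 17200/207 = 83.09.
p = 83 reproduces all three channels after rounding.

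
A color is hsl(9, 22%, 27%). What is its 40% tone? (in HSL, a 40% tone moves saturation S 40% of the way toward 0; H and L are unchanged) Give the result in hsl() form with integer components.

S moves 40% from 22 toward 0: 22 − 8.8 = 13.2 → 13.
H and L are unchanged.

hsl(9, 13%, 27%)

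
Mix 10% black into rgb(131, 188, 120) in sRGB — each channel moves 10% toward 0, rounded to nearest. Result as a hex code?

#76A96C

A 10% shade moves each channel 10% toward 0:
  R: 131 + 0.1×(0−131) = 131 − 13.1 = 117.9 → 118
  G: 188 − 18.8 = 169.2 → 169
  B: 120 + 0.1×(0−120) = 120 − 12 = 108 → 108
rgb(118, 169, 108) = #76A96C.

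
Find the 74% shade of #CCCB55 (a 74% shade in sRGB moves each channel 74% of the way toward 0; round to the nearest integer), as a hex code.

#CCCB55 is rgb(204, 203, 85).
A 74% shade moves each channel 74% toward 0:
  R: 204 + 0.74×(0−204) = 204 − 150.96 = 53.04 → 53
  G: 203 + 0.74×(0−203) = 203 − 150.22 = 52.78 → 53
  B: 85 − 62.9 = 22.1 → 22
rgb(53, 53, 22) = #353516.

#353516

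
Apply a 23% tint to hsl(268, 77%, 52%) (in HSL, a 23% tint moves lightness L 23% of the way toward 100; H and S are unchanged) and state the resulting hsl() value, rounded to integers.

hsl(268, 77%, 63%)

L moves 23% from 52 toward 100: 52 + 11.04 = 63.04 → 63.
H and S are unchanged.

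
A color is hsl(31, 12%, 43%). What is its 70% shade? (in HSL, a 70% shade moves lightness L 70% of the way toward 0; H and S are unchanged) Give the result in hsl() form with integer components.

hsl(31, 12%, 13%)

L moves 70% from 43 toward 0: 43 − 30.1 = 12.9 → 13.
H and S are unchanged.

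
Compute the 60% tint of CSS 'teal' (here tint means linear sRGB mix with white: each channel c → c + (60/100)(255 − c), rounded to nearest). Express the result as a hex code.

#99cccc

CSS teal is rgb(0, 128, 128).
Lerp each channel 60% toward 255:
  R: 0 + 0.6×(255−0) = 0 + 153 = 153 → 153
  G: 128 + 0.6×(255−128) = 128 + 76.2 = 204.2 → 204
  B: 128 + 76.2 = 204.2 → 204
rgb(153, 204, 204) = #99cccc.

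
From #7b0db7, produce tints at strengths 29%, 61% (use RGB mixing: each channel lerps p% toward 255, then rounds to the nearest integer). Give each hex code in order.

#7b0db7 is rgb(123, 13, 183).
29%: (123 + 38.28 = 161.28→161, 13 + 70.18 = 83.18→83, 183 + 20.88 = 203.88→204) → #a153cc
61%: (123 + 80.52 = 203.52→204, 13 + 147.62 = 160.62→161, 183 + 43.92 = 226.92→227) → #cca1e3

#a153cc, #cca1e3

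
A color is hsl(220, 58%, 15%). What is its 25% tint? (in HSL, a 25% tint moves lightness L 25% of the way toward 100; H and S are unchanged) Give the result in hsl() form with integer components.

hsl(220, 58%, 36%)

L moves 25% from 15 toward 100: 15 + 21.25 = 36.25 → 36.
H and S are unchanged.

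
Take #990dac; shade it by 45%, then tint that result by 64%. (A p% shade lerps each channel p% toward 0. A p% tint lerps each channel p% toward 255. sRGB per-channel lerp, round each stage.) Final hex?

#c1a6c5

#990dac is rgb(153, 13, 172).
A 45% shade moves each channel 45% toward 0:
  R: 153 − 68.85 = 84.15 → 84
  G: 13 + 0.45×(0−13) = 13 − 5.85 = 7.15 → 7
  B: 172 − 77.4 = 94.6 → 95
After the shade: rgb(84, 7, 95) = #54075f.
Per channel, c → c + 0.64(255 − c):
  R: 84 + 109.44 = 193.44 → 193
  G: 7 + 0.64×(255−7) = 7 + 158.72 = 165.72 → 166
  B: 95 + 102.4 = 197.4 → 197
rgb(193, 166, 197) = #c1a6c5.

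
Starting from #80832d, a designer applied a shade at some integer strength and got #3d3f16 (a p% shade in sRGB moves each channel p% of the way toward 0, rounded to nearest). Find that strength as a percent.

52%

#80832d is rgb(128, 131, 45); #3d3f16 is rgb(61, 63, 22).
On the G channel (widest range): 63 ≈ 131 + (p/100)(0 − 131), so p ≈ 100×(63 − 131)/(0 − 131) = -6800/-131 = 51.91.
p = 52 reproduces all three channels after rounding.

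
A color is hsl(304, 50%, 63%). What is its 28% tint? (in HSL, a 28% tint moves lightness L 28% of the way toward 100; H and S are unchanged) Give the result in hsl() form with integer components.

L moves 28% from 63 toward 100: 63 + 10.36 = 73.36 → 73.
H and S are unchanged.

hsl(304, 50%, 73%)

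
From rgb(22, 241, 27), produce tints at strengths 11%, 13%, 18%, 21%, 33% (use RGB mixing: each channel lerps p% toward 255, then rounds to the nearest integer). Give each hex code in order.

11%: (22 + 25.63 = 47.63→48, 241 + 1.54 = 242.54→243, 27 + 25.08 = 52.08→52) → #30F334
13%: (22 + 30.29 = 52.29→52, 241 + 1.82 = 242.82→243, 27 + 29.64 = 56.64→57) → #34F339
18%: (22 + 41.94 = 63.94→64, 241 + 2.52 = 243.52→244, 27 + 41.04 = 68.04→68) → #40F444
21%: (22 + 48.93 = 70.93→71, 241 + 2.94 = 243.94→244, 27 + 47.88 = 74.88→75) → #47F44B
33%: (22 + 76.89 = 98.89→99, 241 + 4.62 = 245.62→246, 27 + 75.24 = 102.24→102) → #63F666

#30F334, #34F339, #40F444, #47F44B, #63F666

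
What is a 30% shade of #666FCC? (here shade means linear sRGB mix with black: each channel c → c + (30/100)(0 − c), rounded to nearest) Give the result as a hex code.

#474E8F

#666FCC is rgb(102, 111, 204).
Per channel, c → c + 0.3(0 − c):
  R: 102 + 0.3×(0−102) = 102 − 30.6 = 71.4 → 71
  G: 111 + 0.3×(0−111) = 111 − 33.3 = 77.7 → 78
  B: 204 + 0.3×(0−204) = 204 − 61.2 = 142.8 → 143
rgb(71, 78, 143) = #474E8F.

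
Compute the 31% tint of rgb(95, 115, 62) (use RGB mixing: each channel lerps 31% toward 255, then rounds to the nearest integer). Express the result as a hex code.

Per channel, c → c + 0.31(255 − c):
  R: 95 + 0.31×(255−95) = 95 + 49.6 = 144.6 → 145
  G: 115 + 0.31×(255−115) = 115 + 43.4 = 158.4 → 158
  B: 62 + 0.31×(255−62) = 62 + 59.83 = 121.83 → 122
rgb(145, 158, 122) = #919E7A.

#919E7A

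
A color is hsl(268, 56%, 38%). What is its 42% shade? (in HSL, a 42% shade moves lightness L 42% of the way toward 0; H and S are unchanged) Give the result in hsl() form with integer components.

hsl(268, 56%, 22%)

L moves 42% from 38 toward 0: 38 − 15.96 = 22.04 → 22.
H and S are unchanged.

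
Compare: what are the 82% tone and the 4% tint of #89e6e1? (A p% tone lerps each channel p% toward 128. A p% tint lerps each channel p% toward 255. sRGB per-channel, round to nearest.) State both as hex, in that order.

#829291, #8ee7e2

#89e6e1 is rgb(137, 230, 225).
82% tone:
  R: 137 − 7.38 = 129.62 → 130
  G: 230 − 83.64 = 146.36 → 146
  B: 225 − 79.54 = 145.46 → 145
  → #829291
4% tint:
  R: 137 + 0.04×(255−137) = 137 + 4.72 = 141.72 → 142
  G: 230 + 1 = 231 → 231
  B: 225 + 1.2 = 226.2 → 226
  → #8ee7e2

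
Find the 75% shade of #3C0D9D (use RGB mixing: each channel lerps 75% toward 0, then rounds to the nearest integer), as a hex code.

#3C0D9D is rgb(60, 13, 157).
Lerp each channel 75% toward 0:
  R: 60 + 0.75×(0−60) = 60 − 45 = 15 → 15
  G: 13 + 0.75×(0−13) = 13 − 9.75 = 3.25 → 3
  B: 157 − 117.75 = 39.25 → 39
rgb(15, 3, 39) = #0F0327.

#0F0327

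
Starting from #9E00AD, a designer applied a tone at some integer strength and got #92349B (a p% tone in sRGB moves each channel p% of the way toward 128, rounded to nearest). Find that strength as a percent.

#9E00AD is rgb(158, 0, 173); #92349B is rgb(146, 52, 155).
On the G channel (widest range): 52 ≈ 0 + (p/100)(128 − 0), so p ≈ 100×(52 − 0)/(128 − 0) = 5200/128 = 40.62.
p = 41 reproduces all three channels after rounding.

41%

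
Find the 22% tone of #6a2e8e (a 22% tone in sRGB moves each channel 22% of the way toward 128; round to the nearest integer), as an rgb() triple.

#6a2e8e is rgb(106, 46, 142).
Lerp each channel 22% toward 128:
  R: 106 + 4.84 = 110.84 → 111
  G: 46 + 0.22×(128−46) = 46 + 18.04 = 64.04 → 64
  B: 142 − 3.08 = 138.92 → 139

rgb(111, 64, 139)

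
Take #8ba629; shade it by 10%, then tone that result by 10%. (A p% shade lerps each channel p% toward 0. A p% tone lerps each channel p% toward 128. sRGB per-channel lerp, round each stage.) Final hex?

#7d932e

#8ba629 is rgb(139, 166, 41).
A 10% shade moves each channel 10% toward 0:
  R: 139 + 0.1×(0−139) = 139 − 13.9 = 125.1 → 125
  G: 166 + 0.1×(0−166) = 166 − 16.6 = 149.4 → 149
  B: 41 − 4.1 = 36.9 → 37
After the shade: rgb(125, 149, 37) = #7d9525.
Lerp each channel 10% toward 128:
  R: 125 + 0.1×(128−125) = 125 + 0.3 = 125.3 → 125
  G: 149 + 0.1×(128−149) = 149 − 2.1 = 146.9 → 147
  B: 37 + 0.1×(128−37) = 37 + 9.1 = 46.1 → 46
rgb(125, 147, 46) = #7d932e.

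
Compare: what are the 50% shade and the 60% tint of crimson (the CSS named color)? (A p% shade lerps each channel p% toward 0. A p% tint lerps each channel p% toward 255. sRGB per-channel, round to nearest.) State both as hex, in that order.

#6E0A1E, #F1A1B1

CSS crimson is rgb(220, 20, 60).
50% shade:
  R: 220 + 0.5×(0−220) = 220 − 110 = 110 → 110
  G: 20 + 0.5×(0−20) = 20 − 10 = 10 → 10
  B: 60 + 0.5×(0−60) = 60 − 30 = 30 → 30
  → #6E0A1E
60% tint:
  R: 220 + 21 = 241 → 241
  G: 20 + 141 = 161 → 161
  B: 60 + 0.6×(255−60) = 60 + 117 = 177 → 177
  → #F1A1B1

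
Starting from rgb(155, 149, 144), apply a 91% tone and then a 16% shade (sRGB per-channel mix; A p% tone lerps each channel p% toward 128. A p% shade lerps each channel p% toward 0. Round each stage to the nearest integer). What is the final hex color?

Lerp each channel 91% toward 128:
  R: 155 + 0.91×(128−155) = 155 − 24.57 = 130.43 → 130
  G: 149 + 0.91×(128−149) = 149 − 19.11 = 129.89 → 130
  B: 144 + 0.91×(128−144) = 144 − 14.56 = 129.44 → 129
After the tone: rgb(130, 130, 129) = #828281.
Per channel, c → c + 0.16(0 − c):
  R: 130 + 0.16×(0−130) = 130 − 20.8 = 109.2 → 109
  G: 130 + 0.16×(0−130) = 130 − 20.8 = 109.2 → 109
  B: 129 + 0.16×(0−129) = 129 − 20.64 = 108.36 → 108
rgb(109, 109, 108) = #6d6d6c.

#6d6d6c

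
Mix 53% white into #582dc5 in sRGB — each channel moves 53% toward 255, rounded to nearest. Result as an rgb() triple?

rgb(177, 156, 228)

#582dc5 is rgb(88, 45, 197).
Per channel, c → c + 0.53(255 − c):
  R: 88 + 0.53×(255−88) = 88 + 88.51 = 176.51 → 177
  G: 45 + 0.53×(255−45) = 45 + 111.3 = 156.3 → 156
  B: 197 + 0.53×(255−197) = 197 + 30.74 = 227.74 → 228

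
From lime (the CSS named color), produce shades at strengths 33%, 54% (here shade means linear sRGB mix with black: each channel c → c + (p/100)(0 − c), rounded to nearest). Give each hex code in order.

#00AB00, #007500

CSS lime is rgb(0, 255, 0).
33%: (0→0, 255 − 84.15 = 170.85→171, 0→0) → #00AB00
54%: (0→0, 255 − 137.7 = 117.3→117, 0→0) → #007500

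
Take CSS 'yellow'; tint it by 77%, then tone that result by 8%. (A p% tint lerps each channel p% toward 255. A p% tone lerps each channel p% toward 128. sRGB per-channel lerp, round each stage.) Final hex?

CSS yellow is rgb(255, 255, 0).
Lerp each channel 77% toward 255:
  R: 255 + 0.77×(255−255) = 255 + 0 = 255 → 255
  G: 255 + 0.77×(255−255) = 255 + 0 = 255 → 255
  B: 0 + 196.35 = 196.35 → 196
After the tint: rgb(255, 255, 196) = #FFFFC4.
Per channel, c → c + 0.08(128 − c):
  R: 255 − 10.16 = 244.84 → 245
  G: 255 + 0.08×(128−255) = 255 − 10.16 = 244.84 → 245
  B: 196 − 5.44 = 190.56 → 191
rgb(245, 245, 191) = #F5F5BF.

#F5F5BF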